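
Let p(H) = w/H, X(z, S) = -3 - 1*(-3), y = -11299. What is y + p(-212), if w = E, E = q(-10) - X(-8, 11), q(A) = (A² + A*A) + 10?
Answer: -1197799/106 ≈ -11300.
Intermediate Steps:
X(z, S) = 0 (X(z, S) = -3 + 3 = 0)
q(A) = 10 + 2*A² (q(A) = (A² + A²) + 10 = 2*A² + 10 = 10 + 2*A²)
E = 210 (E = (10 + 2*(-10)²) - 1*0 = (10 + 2*100) + 0 = (10 + 200) + 0 = 210 + 0 = 210)
w = 210
p(H) = 210/H
y + p(-212) = -11299 + 210/(-212) = -11299 + 210*(-1/212) = -11299 - 105/106 = -1197799/106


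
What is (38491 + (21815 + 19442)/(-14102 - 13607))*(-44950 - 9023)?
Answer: -57562520889726/27709 ≈ -2.0774e+9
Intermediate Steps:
(38491 + (21815 + 19442)/(-14102 - 13607))*(-44950 - 9023) = (38491 + 41257/(-27709))*(-53973) = (38491 + 41257*(-1/27709))*(-53973) = (38491 - 41257/27709)*(-53973) = (1066505862/27709)*(-53973) = -57562520889726/27709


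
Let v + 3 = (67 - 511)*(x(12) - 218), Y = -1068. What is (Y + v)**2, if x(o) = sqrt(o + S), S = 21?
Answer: 9169015329 - 85000248*sqrt(33) ≈ 8.6807e+9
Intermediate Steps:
x(o) = sqrt(21 + o) (x(o) = sqrt(o + 21) = sqrt(21 + o))
v = 96789 - 444*sqrt(33) (v = -3 + (67 - 511)*(sqrt(21 + 12) - 218) = -3 - 444*(sqrt(33) - 218) = -3 - 444*(-218 + sqrt(33)) = -3 + (96792 - 444*sqrt(33)) = 96789 - 444*sqrt(33) ≈ 94238.)
(Y + v)**2 = (-1068 + (96789 - 444*sqrt(33)))**2 = (95721 - 444*sqrt(33))**2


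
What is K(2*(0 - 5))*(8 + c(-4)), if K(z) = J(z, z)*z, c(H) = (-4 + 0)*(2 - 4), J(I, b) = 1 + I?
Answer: 1440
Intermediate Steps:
c(H) = 8 (c(H) = -4*(-2) = 8)
K(z) = z*(1 + z) (K(z) = (1 + z)*z = z*(1 + z))
K(2*(0 - 5))*(8 + c(-4)) = ((2*(0 - 5))*(1 + 2*(0 - 5)))*(8 + 8) = ((2*(-5))*(1 + 2*(-5)))*16 = -10*(1 - 10)*16 = -10*(-9)*16 = 90*16 = 1440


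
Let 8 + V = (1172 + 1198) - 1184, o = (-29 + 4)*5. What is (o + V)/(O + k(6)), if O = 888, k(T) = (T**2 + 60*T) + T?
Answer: 351/430 ≈ 0.81628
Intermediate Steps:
k(T) = T**2 + 61*T
o = -125 (o = -25*5 = -125)
V = 1178 (V = -8 + ((1172 + 1198) - 1184) = -8 + (2370 - 1184) = -8 + 1186 = 1178)
(o + V)/(O + k(6)) = (-125 + 1178)/(888 + 6*(61 + 6)) = 1053/(888 + 6*67) = 1053/(888 + 402) = 1053/1290 = 1053*(1/1290) = 351/430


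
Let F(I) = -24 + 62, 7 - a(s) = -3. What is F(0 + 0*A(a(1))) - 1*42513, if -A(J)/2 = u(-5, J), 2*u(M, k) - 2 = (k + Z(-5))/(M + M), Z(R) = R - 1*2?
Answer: -42475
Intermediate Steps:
Z(R) = -2 + R (Z(R) = R - 2 = -2 + R)
a(s) = 10 (a(s) = 7 - 1*(-3) = 7 + 3 = 10)
u(M, k) = 1 + (-7 + k)/(4*M) (u(M, k) = 1 + ((k + (-2 - 5))/(M + M))/2 = 1 + ((k - 7)/((2*M)))/2 = 1 + ((-7 + k)*(1/(2*M)))/2 = 1 + ((-7 + k)/(2*M))/2 = 1 + (-7 + k)/(4*M))
A(J) = -27/10 + J/10 (A(J) = -(-7 + J + 4*(-5))/(2*(-5)) = -(-1)*(-7 + J - 20)/(2*5) = -(-1)*(-27 + J)/(2*5) = -2*(27/20 - J/20) = -27/10 + J/10)
F(I) = 38
F(0 + 0*A(a(1))) - 1*42513 = 38 - 1*42513 = 38 - 42513 = -42475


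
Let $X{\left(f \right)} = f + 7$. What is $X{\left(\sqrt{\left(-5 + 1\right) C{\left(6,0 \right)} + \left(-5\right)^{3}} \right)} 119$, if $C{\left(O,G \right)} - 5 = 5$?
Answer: $833 + 119 i \sqrt{165} \approx 833.0 + 1528.6 i$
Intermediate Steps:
$C{\left(O,G \right)} = 10$ ($C{\left(O,G \right)} = 5 + 5 = 10$)
$X{\left(f \right)} = 7 + f$
$X{\left(\sqrt{\left(-5 + 1\right) C{\left(6,0 \right)} + \left(-5\right)^{3}} \right)} 119 = \left(7 + \sqrt{\left(-5 + 1\right) 10 + \left(-5\right)^{3}}\right) 119 = \left(7 + \sqrt{\left(-4\right) 10 - 125}\right) 119 = \left(7 + \sqrt{-40 - 125}\right) 119 = \left(7 + \sqrt{-165}\right) 119 = \left(7 + i \sqrt{165}\right) 119 = 833 + 119 i \sqrt{165}$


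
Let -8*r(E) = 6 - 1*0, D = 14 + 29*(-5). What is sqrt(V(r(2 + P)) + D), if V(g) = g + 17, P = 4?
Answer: 3*I*sqrt(51)/2 ≈ 10.712*I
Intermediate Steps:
D = -131 (D = 14 - 145 = -131)
r(E) = -3/4 (r(E) = -(6 - 1*0)/8 = -(6 + 0)/8 = -1/8*6 = -3/4)
V(g) = 17 + g
sqrt(V(r(2 + P)) + D) = sqrt((17 - 3/4) - 131) = sqrt(65/4 - 131) = sqrt(-459/4) = 3*I*sqrt(51)/2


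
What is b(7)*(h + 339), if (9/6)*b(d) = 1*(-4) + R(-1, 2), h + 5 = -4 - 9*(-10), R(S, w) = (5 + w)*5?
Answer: 8680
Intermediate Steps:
R(S, w) = 25 + 5*w
h = 81 (h = -5 + (-4 - 9*(-10)) = -5 + (-4 + 90) = -5 + 86 = 81)
b(d) = 62/3 (b(d) = 2*(1*(-4) + (25 + 5*2))/3 = 2*(-4 + (25 + 10))/3 = 2*(-4 + 35)/3 = (⅔)*31 = 62/3)
b(7)*(h + 339) = 62*(81 + 339)/3 = (62/3)*420 = 8680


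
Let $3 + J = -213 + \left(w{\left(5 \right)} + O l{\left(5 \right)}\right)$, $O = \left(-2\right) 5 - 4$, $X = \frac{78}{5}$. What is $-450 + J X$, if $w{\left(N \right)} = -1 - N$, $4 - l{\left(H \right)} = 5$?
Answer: $- \frac{18474}{5} \approx -3694.8$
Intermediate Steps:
$l{\left(H \right)} = -1$ ($l{\left(H \right)} = 4 - 5 = -1$)
$X = \frac{78}{5}$ ($X = 78 \cdot \frac{1}{5} = \frac{78}{5} \approx 15.6$)
$O = -14$ ($O = -10 - 4 = -14$)
$J = -208$ ($J = -3 - 205 = -208$)
$-450 + J X = -450 - \frac{16224}{5} = - \frac{18474}{5}$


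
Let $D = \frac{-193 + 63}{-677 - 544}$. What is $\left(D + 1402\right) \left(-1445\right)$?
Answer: $- \frac{2473799540}{1221} \approx -2.026 \cdot 10^{6}$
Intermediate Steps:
$D = \frac{130}{1221}$ ($D = - \frac{130}{-1221} = \left(-130\right) \left(- \frac{1}{1221}\right) = \frac{130}{1221} \approx 0.10647$)
$\left(D + 1402\right) \left(-1445\right) = \left(\frac{130}{1221} + 1402\right) \left(-1445\right) = \frac{1711972}{1221} \left(-1445\right) = - \frac{2473799540}{1221}$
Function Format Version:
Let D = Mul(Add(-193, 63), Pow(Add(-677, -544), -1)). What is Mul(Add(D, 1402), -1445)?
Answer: Rational(-2473799540, 1221) ≈ -2.0260e+6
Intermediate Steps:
D = Rational(130, 1221) (D = Mul(-130, Pow(-1221, -1)) = Mul(-130, Rational(-1, 1221)) = Rational(130, 1221) ≈ 0.10647)
Mul(Add(D, 1402), -1445) = Mul(Add(Rational(130, 1221), 1402), -1445) = Mul(Rational(1711972, 1221), -1445) = Rational(-2473799540, 1221)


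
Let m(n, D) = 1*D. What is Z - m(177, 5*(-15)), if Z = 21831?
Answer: 21906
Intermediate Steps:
m(n, D) = D
Z - m(177, 5*(-15)) = 21831 - 5*(-15) = 21831 - 1*(-75) = 21831 + 75 = 21906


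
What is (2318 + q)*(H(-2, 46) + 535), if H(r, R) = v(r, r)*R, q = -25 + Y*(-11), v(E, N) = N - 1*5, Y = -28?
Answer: 554013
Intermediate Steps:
v(E, N) = -5 + N (v(E, N) = N - 5 = -5 + N)
q = 283 (q = -25 - 28*(-11) = -25 + 308 = 283)
H(r, R) = R*(-5 + r) (H(r, R) = (-5 + r)*R = R*(-5 + r))
(2318 + q)*(H(-2, 46) + 535) = (2318 + 283)*(46*(-5 - 2) + 535) = 2601*(46*(-7) + 535) = 2601*(-322 + 535) = 2601*213 = 554013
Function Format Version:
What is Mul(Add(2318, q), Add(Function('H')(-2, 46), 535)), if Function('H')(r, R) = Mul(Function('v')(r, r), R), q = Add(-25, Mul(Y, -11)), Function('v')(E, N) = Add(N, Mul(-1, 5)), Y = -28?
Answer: 554013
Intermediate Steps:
Function('v')(E, N) = Add(-5, N) (Function('v')(E, N) = Add(N, -5) = Add(-5, N))
q = 283 (q = Add(-25, Mul(-28, -11)) = Add(-25, 308) = 283)
Function('H')(r, R) = Mul(R, Add(-5, r)) (Function('H')(r, R) = Mul(Add(-5, r), R) = Mul(R, Add(-5, r)))
Mul(Add(2318, q), Add(Function('H')(-2, 46), 535)) = Mul(Add(2318, 283), Add(Mul(46, Add(-5, -2)), 535)) = Mul(2601, Add(Mul(46, -7), 535)) = Mul(2601, Add(-322, 535)) = Mul(2601, 213) = 554013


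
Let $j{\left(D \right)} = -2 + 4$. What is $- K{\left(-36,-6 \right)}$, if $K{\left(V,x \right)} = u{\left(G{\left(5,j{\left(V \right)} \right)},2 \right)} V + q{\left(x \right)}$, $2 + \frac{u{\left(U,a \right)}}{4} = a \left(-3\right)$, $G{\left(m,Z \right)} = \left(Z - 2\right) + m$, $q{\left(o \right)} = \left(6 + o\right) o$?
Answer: $-1152$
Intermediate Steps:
$q{\left(o \right)} = o \left(6 + o\right)$
$j{\left(D \right)} = 2$
$G{\left(m,Z \right)} = -2 + Z + m$ ($G{\left(m,Z \right)} = \left(-2 + Z\right) + m = -2 + Z + m$)
$u{\left(U,a \right)} = -8 - 12 a$ ($u{\left(U,a \right)} = -8 + 4 a \left(-3\right) = -8 + 4 \left(- 3 a\right) = -8 - 12 a$)
$K{\left(V,x \right)} = - 32 V + x \left(6 + x\right)$ ($K{\left(V,x \right)} = \left(-8 - 24\right) V + x \left(6 + x\right) = - 32 V + x \left(6 + x\right)$)
$- K{\left(-36,-6 \right)} = - (\left(-32\right) \left(-36\right) - 6 \left(6 - 6\right)) = - (1152 - 0) = - (1152 + 0) = \left(-1\right) 1152 = -1152$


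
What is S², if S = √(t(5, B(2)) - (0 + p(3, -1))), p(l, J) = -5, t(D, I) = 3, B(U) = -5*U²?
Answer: 8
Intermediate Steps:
S = 2*√2 (S = √(3 - (0 - 5)) = √(3 - 1*(-5)) = √(3 + 5) = √8 = 2*√2 ≈ 2.8284)
S² = (2*√2)² = 8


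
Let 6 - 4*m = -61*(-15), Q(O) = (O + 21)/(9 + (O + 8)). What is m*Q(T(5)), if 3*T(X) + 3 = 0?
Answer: -4545/16 ≈ -284.06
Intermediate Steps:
T(X) = -1 (T(X) = -1 + (1/3)*0 = -1 + 0 = -1)
Q(O) = (21 + O)/(17 + O) (Q(O) = (21 + O)/(9 + (8 + O)) = (21 + O)/(17 + O))
m = -909/4 (m = 3/2 - (-61)*(-15)/4 = 3/2 - 1/4*915 = 3/2 - 915/4 = -909/4 ≈ -227.25)
m*Q(T(5)) = -909*(21 - 1)/(4*(17 - 1)) = -909*20/(4*16) = -909*20/64 = -909/4*5/4 = -4545/16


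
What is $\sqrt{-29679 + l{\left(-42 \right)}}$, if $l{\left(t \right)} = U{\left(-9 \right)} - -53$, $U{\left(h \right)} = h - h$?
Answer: $i \sqrt{29626} \approx 172.12 i$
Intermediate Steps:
$U{\left(h \right)} = 0$
$l{\left(t \right)} = 53$ ($l{\left(t \right)} = 0 - -53 = 0 + 53 = 53$)
$\sqrt{-29679 + l{\left(-42 \right)}} = \sqrt{-29679 + 53} = \sqrt{-29626} = i \sqrt{29626}$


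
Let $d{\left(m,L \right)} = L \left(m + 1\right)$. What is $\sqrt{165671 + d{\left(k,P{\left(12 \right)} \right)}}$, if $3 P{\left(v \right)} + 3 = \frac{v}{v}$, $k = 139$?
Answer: $\frac{\sqrt{1490199}}{3} \approx 406.91$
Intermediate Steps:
$P{\left(v \right)} = - \frac{2}{3}$ ($P{\left(v \right)} = -1 + \frac{v \frac{1}{v}}{3} = -1 + \frac{1}{3} \cdot 1 = -1 + \frac{1}{3} = - \frac{2}{3}$)
$d{\left(m,L \right)} = L \left(1 + m\right)$
$\sqrt{165671 + d{\left(k,P{\left(12 \right)} \right)}} = \sqrt{165671 - \frac{2 \left(1 + 139\right)}{3}} = \sqrt{165671 - \frac{280}{3}} = \sqrt{\frac{496733}{3}} = \frac{\sqrt{1490199}}{3}$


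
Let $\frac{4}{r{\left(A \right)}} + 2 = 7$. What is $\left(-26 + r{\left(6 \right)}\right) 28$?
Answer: $- \frac{3528}{5} \approx -705.6$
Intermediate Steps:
$r{\left(A \right)} = \frac{4}{5}$ ($r{\left(A \right)} = \frac{4}{-2 + 7} = \frac{4}{5}$)
$\left(-26 + r{\left(6 \right)}\right) 28 = \left(-26 + \frac{4}{5}\right) 28 = \left(- \frac{126}{5}\right) 28 = - \frac{3528}{5}$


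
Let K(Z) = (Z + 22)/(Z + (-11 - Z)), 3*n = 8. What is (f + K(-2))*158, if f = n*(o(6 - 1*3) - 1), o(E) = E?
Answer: 18328/33 ≈ 555.39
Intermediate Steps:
n = 8/3 (n = (1/3)*8 = 8/3 ≈ 2.6667)
K(Z) = -2 - Z/11 (K(Z) = (22 + Z)/(-11) = (22 + Z)*(-1/11) = -2 - Z/11)
f = 16/3 (f = 8*((6 - 1*3) - 1)/3 = 8*((6 - 3) - 1)/3 = 8*(3 - 1)/3 = (8/3)*2 = 16/3 ≈ 5.3333)
(f + K(-2))*158 = (16/3 + (-2 - 1/11*(-2)))*158 = (16/3 + (-2 + 2/11))*158 = (16/3 - 20/11)*158 = (116/33)*158 = 18328/33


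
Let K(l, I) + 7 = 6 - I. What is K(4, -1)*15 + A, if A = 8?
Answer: 8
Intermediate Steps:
K(l, I) = -1 - I (K(l, I) = -7 + (6 - I) = -1 - I)
K(4, -1)*15 + A = (-1 - 1*(-1))*15 + 8 = (-1 + 1)*15 + 8 = 0*15 + 8 = 0 + 8 = 8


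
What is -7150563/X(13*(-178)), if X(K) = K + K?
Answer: 7150563/4628 ≈ 1545.1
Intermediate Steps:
X(K) = 2*K
-7150563/X(13*(-178)) = -7150563/(2*(13*(-178))) = -7150563/(2*(-2314)) = -7150563/(-4628) = -7150563*(-1/4628) = 7150563/4628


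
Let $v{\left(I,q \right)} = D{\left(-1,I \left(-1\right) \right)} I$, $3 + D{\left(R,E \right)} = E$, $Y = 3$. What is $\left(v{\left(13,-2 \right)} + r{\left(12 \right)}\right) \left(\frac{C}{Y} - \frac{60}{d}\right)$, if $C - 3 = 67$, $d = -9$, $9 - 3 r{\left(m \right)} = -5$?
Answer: $-6100$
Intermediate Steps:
$r{\left(m \right)} = \frac{14}{3}$ ($r{\left(m \right)} = 3 - - \frac{5}{3} = 3 + \frac{5}{3} = \frac{14}{3}$)
$C = 70$ ($C = 3 + 67 = 70$)
$D{\left(R,E \right)} = -3 + E$
$v{\left(I,q \right)} = I \left(-3 - I\right)$ ($v{\left(I,q \right)} = \left(-3 + I \left(-1\right)\right) I = \left(-3 - I\right) I = I \left(-3 - I\right)$)
$\left(v{\left(13,-2 \right)} + r{\left(12 \right)}\right) \left(\frac{C}{Y} - \frac{60}{d}\right) = \left(\left(-1\right) 13 \left(3 + 13\right) + \frac{14}{3}\right) \left(\frac{70}{3} - \frac{60}{-9}\right) = \left(\left(-1\right) 13 \cdot 16 + \frac{14}{3}\right) \left(70 \cdot \frac{1}{3} - - \frac{20}{3}\right) = \left(-208 + \frac{14}{3}\right) \left(\frac{70}{3} + \frac{20}{3}\right) = \left(- \frac{610}{3}\right) 30 = -6100$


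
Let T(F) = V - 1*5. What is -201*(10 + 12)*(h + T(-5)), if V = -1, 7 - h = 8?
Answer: 30954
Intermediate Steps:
h = -1 (h = 7 - 1*8 = 7 - 8 = -1)
T(F) = -6 (T(F) = -1 - 1*5 = -1 - 5 = -6)
-201*(10 + 12)*(h + T(-5)) = -201*(10 + 12)*(-1 - 6) = -4422*(-7) = -201*(-154) = 30954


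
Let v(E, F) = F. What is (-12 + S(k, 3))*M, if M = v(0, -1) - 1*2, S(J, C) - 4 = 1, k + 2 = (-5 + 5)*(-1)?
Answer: 21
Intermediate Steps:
k = -2 (k = -2 + (-5 + 5)*(-1) = -2 + 0*(-1) = -2 + 0 = -2)
S(J, C) = 5 (S(J, C) = 4 + 1 = 5)
M = -3 (M = -1 - 1*2 = -1 - 2 = -3)
(-12 + S(k, 3))*M = (-12 + 5)*(-3) = -7*(-3) = 21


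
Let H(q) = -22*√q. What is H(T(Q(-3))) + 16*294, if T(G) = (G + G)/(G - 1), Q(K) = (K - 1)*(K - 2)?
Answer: 4704 - 44*√190/19 ≈ 4672.1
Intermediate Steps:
Q(K) = (-1 + K)*(-2 + K)
T(G) = 2*G/(-1 + G) (T(G) = (2*G)/(-1 + G) = 2*G/(-1 + G))
H(T(Q(-3))) + 16*294 = -22*√2*√(2 + (-3)² - 3*(-3))/√(-1 + (2 + (-3)² - 3*(-3))) + 16*294 = -22*√2*√(2 + 9 + 9)/√(-1 + (2 + 9 + 9)) + 4704 = -22*2*√10/√(-1 + 20) + 4704 = -22*2*√190/19 + 4704 = -44*√190/19 + 4704 = 4704 - 44*√190/19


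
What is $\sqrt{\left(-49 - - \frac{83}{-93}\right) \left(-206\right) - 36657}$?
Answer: $\frac{i \sqrt{228153273}}{93} \approx 162.42 i$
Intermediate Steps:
$\sqrt{\left(-49 - - \frac{83}{-93}\right) \left(-206\right) - 36657} = \sqrt{\left(-49 - \left(-83\right) \left(- \frac{1}{93}\right)\right) \left(-206\right) - 36657} = \sqrt{\left(-49 - \frac{83}{93}\right) \left(-206\right) - 36657} = \sqrt{\left(- \frac{4640}{93}\right) \left(-206\right) - 36657} = \sqrt{\frac{955840}{93} - 36657} = \sqrt{- \frac{2453261}{93}} = \frac{i \sqrt{228153273}}{93}$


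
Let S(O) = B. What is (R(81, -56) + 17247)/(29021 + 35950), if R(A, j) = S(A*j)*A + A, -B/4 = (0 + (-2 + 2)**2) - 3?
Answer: 6100/21657 ≈ 0.28166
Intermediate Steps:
B = 12 (B = -4*((0 + (-2 + 2)**2) - 3) = -4*((0 + 0**2) - 3) = -4*((0 + 0) - 3) = -4*(0 - 3) = -4*(-3) = 12)
S(O) = 12
R(A, j) = 13*A (R(A, j) = 12*A + A = 13*A)
(R(81, -56) + 17247)/(29021 + 35950) = (13*81 + 17247)/(29021 + 35950) = (1053 + 17247)/64971 = 18300*(1/64971) = 6100/21657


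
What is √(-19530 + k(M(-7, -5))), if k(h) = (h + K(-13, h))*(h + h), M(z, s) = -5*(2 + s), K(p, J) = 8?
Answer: 2*I*√4710 ≈ 137.26*I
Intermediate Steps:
M(z, s) = -10 - 5*s
k(h) = 2*h*(8 + h) (k(h) = (h + 8)*(h + h) = (8 + h)*(2*h) = 2*h*(8 + h))
√(-19530 + k(M(-7, -5))) = √(-19530 + 2*(-10 - 5*(-5))*(8 + (-10 - 5*(-5)))) = √(-19530 + 2*(-10 + 25)*(8 + (-10 + 25))) = √(-19530 + 2*15*(8 + 15)) = √(-19530 + 2*15*23) = √(-19530 + 690) = √(-18840) = 2*I*√4710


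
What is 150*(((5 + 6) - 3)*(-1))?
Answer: -1200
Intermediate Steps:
150*(((5 + 6) - 3)*(-1)) = 150*((11 - 3)*(-1)) = 150*(8*(-1)) = 150*(-8) = -1200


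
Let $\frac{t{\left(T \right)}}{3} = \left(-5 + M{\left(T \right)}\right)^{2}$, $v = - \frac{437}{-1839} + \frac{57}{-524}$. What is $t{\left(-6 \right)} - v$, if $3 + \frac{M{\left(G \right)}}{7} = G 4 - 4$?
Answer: $\frac{142475385707}{963636} \approx 1.4785 \cdot 10^{5}$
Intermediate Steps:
$M{\left(G \right)} = -49 + 28 G$ ($M{\left(G \right)} = -21 + 7 \left(G 4 - 4\right) = -21 + 7 \left(4 G - 4\right) = -21 + 7 \left(-4 + 4 G\right) = -21 + \left(-28 + 28 G\right) = -49 + 28 G$)
$v = \frac{124165}{963636}$ ($v = \left(-437\right) \left(- \frac{1}{1839}\right) + 57 \left(- \frac{1}{524}\right) = \frac{437}{1839} - \frac{57}{524} = \frac{124165}{963636} \approx 0.12885$)
$t{\left(T \right)} = 3 \left(-54 + 28 T\right)^{2}$ ($t{\left(T \right)} = 3 \left(-5 + \left(-49 + 28 T\right)\right)^{2} = 3 \left(-54 + 28 T\right)^{2}$)
$t{\left(-6 \right)} - v = 12 \left(-27 + 14 \left(-6\right)\right)^{2} - \frac{124165}{963636} = 12 \left(-27 - 84\right)^{2} - \frac{124165}{963636} = 12 \left(-111\right)^{2} - \frac{124165}{963636} = 12 \cdot 12321 - \frac{124165}{963636} = 147852 - \frac{124165}{963636} = \frac{142475385707}{963636}$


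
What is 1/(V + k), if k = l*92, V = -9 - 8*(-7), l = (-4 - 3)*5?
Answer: -1/3173 ≈ -0.00031516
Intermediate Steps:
l = -35 (l = -7*5 = -35)
V = 47 (V = -9 + 56 = 47)
k = -3220 (k = -35*92 = -3220)
1/(V + k) = 1/(47 - 3220) = 1/(-3173) = -1/3173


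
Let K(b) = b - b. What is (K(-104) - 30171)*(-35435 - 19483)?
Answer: 1656930978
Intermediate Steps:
K(b) = 0
(K(-104) - 30171)*(-35435 - 19483) = (0 - 30171)*(-35435 - 19483) = -30171*(-54918) = 1656930978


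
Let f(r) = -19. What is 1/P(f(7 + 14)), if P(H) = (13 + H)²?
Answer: 1/36 ≈ 0.027778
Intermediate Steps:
1/P(f(7 + 14)) = 1/((13 - 19)²) = 1/((-6)²) = 1/36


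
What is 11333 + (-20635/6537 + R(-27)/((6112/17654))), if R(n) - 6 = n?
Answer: 225125352337/19977072 ≈ 11269.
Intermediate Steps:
R(n) = 6 + n
11333 + (-20635/6537 + R(-27)/((6112/17654))) = 11333 + (-20635/6537 + (6 - 27)/((6112/17654))) = 11333 + (-20635*1/6537 - 21/(6112*(1/17654))) = 11333 + (-20635/6537 - 21/3056/8827) = 11333 + (-20635/6537 - 21*8827/3056) = 11333 + (-20635/6537 - 185367/3056) = 11333 - 1274804639/19977072 = 225125352337/19977072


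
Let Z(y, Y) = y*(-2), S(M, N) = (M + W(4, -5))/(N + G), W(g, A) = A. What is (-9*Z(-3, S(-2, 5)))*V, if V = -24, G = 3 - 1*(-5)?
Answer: 1296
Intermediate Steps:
G = 8 (G = 3 + 5 = 8)
S(M, N) = (-5 + M)/(8 + N) (S(M, N) = (M - 5)/(N + 8) = (-5 + M)/(8 + N))
Z(y, Y) = -2*y
(-9*Z(-3, S(-2, 5)))*V = -(-18)*(-3)*(-24) = -9*6*(-24) = -54*(-24) = 1296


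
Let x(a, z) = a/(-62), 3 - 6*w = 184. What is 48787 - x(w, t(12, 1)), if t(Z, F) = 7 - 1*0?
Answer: 18148583/372 ≈ 48787.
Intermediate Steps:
w = -181/6 (w = ½ - ⅙*184 = ½ - 92/3 = -181/6 ≈ -30.167)
t(Z, F) = 7 (t(Z, F) = 7 + 0 = 7)
x(a, z) = -a/62 (x(a, z) = a*(-1/62) = -a/62)
48787 - x(w, t(12, 1)) = 48787 - (-1)*(-181)/(62*6) = 48787 - 1*181/372 = 48787 - 181/372 = 18148583/372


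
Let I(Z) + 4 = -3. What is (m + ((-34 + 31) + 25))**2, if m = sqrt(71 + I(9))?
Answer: 900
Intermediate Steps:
I(Z) = -7 (I(Z) = -4 - 3 = -7)
m = 8 (m = sqrt(71 - 7) = sqrt(64) = 8)
(m + ((-34 + 31) + 25))**2 = (8 + ((-34 + 31) + 25))**2 = (8 + (-3 + 25))**2 = (8 + 22)**2 = 30**2 = 900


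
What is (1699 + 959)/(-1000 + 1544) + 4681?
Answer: 1274561/272 ≈ 4685.9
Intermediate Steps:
(1699 + 959)/(-1000 + 1544) + 4681 = 2658/544 + 4681 = 2658*(1/544) + 4681 = 1329/272 + 4681 = 1274561/272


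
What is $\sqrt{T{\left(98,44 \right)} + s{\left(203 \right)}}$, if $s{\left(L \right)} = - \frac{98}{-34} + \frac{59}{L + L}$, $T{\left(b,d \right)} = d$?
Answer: $\frac{3 \sqrt{248920630}}{6902} \approx 6.8577$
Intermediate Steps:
$s{\left(L \right)} = \frac{49}{17} + \frac{59}{2 L}$ ($s{\left(L \right)} = \left(-98\right) \left(- \frac{1}{34}\right) + \frac{59}{2 L} = \frac{49}{17} + 59 \frac{1}{2 L} = \frac{49}{17} + \frac{59}{2 L}$)
$\sqrt{T{\left(98,44 \right)} + s{\left(203 \right)}} = \sqrt{44 + \frac{1003 + 98 \cdot 203}{34 \cdot 203}} = \sqrt{44 + \frac{1}{34} \cdot \frac{1}{203} \left(1003 + 19894\right)} = \sqrt{44 + \frac{1}{34} \cdot \frac{1}{203} \cdot 20897} = \sqrt{44 + \frac{20897}{6902}} = \sqrt{\frac{324585}{6902}} = \frac{3 \sqrt{248920630}}{6902}$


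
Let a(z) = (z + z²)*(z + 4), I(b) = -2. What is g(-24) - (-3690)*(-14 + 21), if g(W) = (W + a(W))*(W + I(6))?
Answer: 313494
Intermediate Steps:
a(z) = (4 + z)*(z + z²) (a(z) = (z + z²)*(4 + z) = (4 + z)*(z + z²))
g(W) = (-2 + W)*(W + W*(4 + W² + 5*W)) (g(W) = (W + W*(4 + W² + 5*W))*(W - 2) = (W + W*(4 + W² + 5*W))*(-2 + W) = (-2 + W)*(W + W*(4 + W² + 5*W)))
g(-24) - (-3690)*(-14 + 21) = -24*(-10 + (-24)³ - 5*(-24) + 3*(-24)²) - (-3690)*(-14 + 21) = -24*(-10 - 13824 + 120 + 3*576) - (-3690)*7 = -24*(-10 - 13824 + 120 + 1728) - 738*(-35) = -24*(-11986) + 25830 = 287664 + 25830 = 313494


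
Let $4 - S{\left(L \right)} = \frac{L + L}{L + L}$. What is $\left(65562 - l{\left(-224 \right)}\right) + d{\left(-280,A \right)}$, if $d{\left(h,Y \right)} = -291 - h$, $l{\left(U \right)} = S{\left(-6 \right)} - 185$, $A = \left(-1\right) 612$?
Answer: $65733$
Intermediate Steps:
$A = -612$
$S{\left(L \right)} = 3$ ($S{\left(L \right)} = 4 - \frac{L + L}{L + L} = 4 - \frac{2 L}{2 L} = 4 - 2 L \frac{1}{2 L} = 4 - 1 = 3$)
$l{\left(U \right)} = -182$ ($l{\left(U \right)} = 3 - 185 = -182$)
$\left(65562 - l{\left(-224 \right)}\right) + d{\left(-280,A \right)} = \left(65562 - -182\right) - 11 = \left(65562 + 182\right) + \left(-291 + 280\right) = 65744 - 11 = 65733$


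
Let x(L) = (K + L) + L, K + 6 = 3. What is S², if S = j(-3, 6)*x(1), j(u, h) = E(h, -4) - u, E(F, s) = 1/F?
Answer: 361/36 ≈ 10.028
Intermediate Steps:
K = -3 (K = -6 + 3 = -3)
E(F, s) = 1/F
j(u, h) = 1/h - u
x(L) = -3 + 2*L (x(L) = (-3 + L) + L = -3 + 2*L)
S = -19/6 (S = (1/6 - 1*(-3))*(-3 + 2*1) = (⅙ + 3)*(-3 + 2) = (19/6)*(-1) = -19/6 ≈ -3.1667)
S² = (-19/6)² = 361/36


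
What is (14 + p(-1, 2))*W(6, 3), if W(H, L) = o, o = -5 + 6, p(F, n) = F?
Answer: 13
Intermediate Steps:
o = 1
W(H, L) = 1
(14 + p(-1, 2))*W(6, 3) = (14 - 1)*1 = 13*1 = 13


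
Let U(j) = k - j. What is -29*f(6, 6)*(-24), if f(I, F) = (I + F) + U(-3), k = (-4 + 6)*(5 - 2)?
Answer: 14616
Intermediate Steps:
k = 6 (k = 2*3 = 6)
U(j) = 6 - j
f(I, F) = 9 + F + I (f(I, F) = (I + F) + (6 - 1*(-3)) = (F + I) + (6 + 3) = (F + I) + 9 = 9 + F + I)
-29*f(6, 6)*(-24) = -29*(9 + 6 + 6)*(-24) = -29*21*(-24) = -609*(-24) = 14616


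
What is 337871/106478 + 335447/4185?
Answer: 37131715801/445610430 ≈ 83.328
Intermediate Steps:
337871/106478 + 335447/4185 = 37131715801/445610430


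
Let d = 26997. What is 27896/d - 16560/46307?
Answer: 844709752/1250150079 ≈ 0.67569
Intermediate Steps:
27896/d - 16560/46307 = 27896/26997 - 16560/46307 = 844709752/1250150079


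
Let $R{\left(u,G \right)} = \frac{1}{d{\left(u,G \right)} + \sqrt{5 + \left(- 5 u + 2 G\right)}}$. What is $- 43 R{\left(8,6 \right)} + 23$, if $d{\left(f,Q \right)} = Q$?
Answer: $\frac{1099}{59} + \frac{43 i \sqrt{23}}{59} \approx 18.627 + 3.4953 i$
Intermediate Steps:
$R{\left(u,G \right)} = \frac{1}{G + \sqrt{5 - 5 u + 2 G}}$ ($R{\left(u,G \right)} = \frac{1}{G + \sqrt{5 + \left(- 5 u + 2 G\right)}} = \frac{1}{G + \sqrt{5 - 5 u + 2 G}}$)
$- 43 R{\left(8,6 \right)} + 23 = - \frac{43}{6 + \sqrt{5 - 40 + 2 \cdot 6}} + 23 = - \frac{43}{6 + \sqrt{5 - 40 + 12}} + 23 = - \frac{43}{6 + \sqrt{-23}} + 23 = - \frac{43}{6 + i \sqrt{23}} + 23 = 23 - \frac{43}{6 + i \sqrt{23}}$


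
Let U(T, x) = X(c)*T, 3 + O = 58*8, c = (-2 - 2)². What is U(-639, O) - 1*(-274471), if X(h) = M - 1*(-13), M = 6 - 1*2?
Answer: 263608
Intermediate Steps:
c = 16 (c = (-4)² = 16)
M = 4 (M = 6 - 2 = 4)
O = 461 (O = -3 + 58*8 = -3 + 464 = 461)
X(h) = 17 (X(h) = 4 - 1*(-13) = 4 + 13 = 17)
U(T, x) = 17*T
U(-639, O) - 1*(-274471) = 17*(-639) - 1*(-274471) = -10863 + 274471 = 263608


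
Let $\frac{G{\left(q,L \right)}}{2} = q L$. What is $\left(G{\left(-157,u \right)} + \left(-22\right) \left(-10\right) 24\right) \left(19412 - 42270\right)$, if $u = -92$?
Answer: $-781012144$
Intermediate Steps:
$G{\left(q,L \right)} = 2 L q$ ($G{\left(q,L \right)} = 2 q L = 2 L q$)
$\left(G{\left(-157,u \right)} + \left(-22\right) \left(-10\right) 24\right) \left(19412 - 42270\right) = \left(2 \left(-92\right) \left(-157\right) + \left(-22\right) \left(-10\right) 24\right) \left(19412 - 42270\right) = \left(28888 + 220 \cdot 24\right) \left(-22858\right) = \left(28888 + 5280\right) \left(-22858\right) = 34168 \left(-22858\right) = -781012144$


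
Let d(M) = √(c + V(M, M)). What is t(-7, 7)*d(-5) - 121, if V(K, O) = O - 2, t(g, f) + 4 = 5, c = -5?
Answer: -121 + 2*I*√3 ≈ -121.0 + 3.4641*I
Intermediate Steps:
t(g, f) = 1 (t(g, f) = -4 + 5 = 1)
V(K, O) = -2 + O
d(M) = √(-7 + M) (d(M) = √(-5 + (-2 + M)) = √(-7 + M))
t(-7, 7)*d(-5) - 121 = 1*√(-7 - 5) - 121 = 1*√(-12) - 121 = 1*(2*I*√3) - 121 = 2*I*√3 - 121 = -121 + 2*I*√3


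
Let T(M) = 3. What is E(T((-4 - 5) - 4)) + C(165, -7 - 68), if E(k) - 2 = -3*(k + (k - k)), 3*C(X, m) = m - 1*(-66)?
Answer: -10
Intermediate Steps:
C(X, m) = 22 + m/3 (C(X, m) = (m - 1*(-66))/3 = (m + 66)/3 = (66 + m)/3 = 22 + m/3)
E(k) = 2 - 3*k (E(k) = 2 - 3*(k + (k - k)) = 2 - 3*(k + 0) = 2 - 3*k)
E(T((-4 - 5) - 4)) + C(165, -7 - 68) = (2 - 3*3) + (22 + (-7 - 68)/3) = (2 - 9) + (22 + (⅓)*(-75)) = -7 + (22 - 25) = -7 - 3 = -10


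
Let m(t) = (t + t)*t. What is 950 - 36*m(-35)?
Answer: -87250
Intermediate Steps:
m(t) = 2*t**2 (m(t) = (2*t)*t = 2*t**2)
950 - 36*m(-35) = 950 - 72*(-35)**2 = 950 - 72*1225 = 950 - 36*2450 = 950 - 88200 = -87250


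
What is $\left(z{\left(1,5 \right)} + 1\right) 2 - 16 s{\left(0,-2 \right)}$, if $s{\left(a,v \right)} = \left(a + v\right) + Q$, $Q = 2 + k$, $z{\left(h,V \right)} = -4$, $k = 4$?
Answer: $-70$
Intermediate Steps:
$Q = 6$ ($Q = 2 + 4 = 6$)
$s{\left(a,v \right)} = 6 + a + v$ ($s{\left(a,v \right)} = \left(a + v\right) + 6 = 6 + a + v$)
$\left(z{\left(1,5 \right)} + 1\right) 2 - 16 s{\left(0,-2 \right)} = \left(-4 + 1\right) 2 - 16 \left(6 + 0 - 2\right) = \left(-3\right) 2 - 64 = -6 - 64 = -70$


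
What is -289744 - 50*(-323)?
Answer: -273594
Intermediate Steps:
-289744 - 50*(-323) = -289744 + 16150 = -273594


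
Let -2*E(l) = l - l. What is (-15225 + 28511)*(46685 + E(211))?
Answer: 620256910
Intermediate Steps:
E(l) = 0 (E(l) = -(l - l)/2 = -1/2*0 = 0)
(-15225 + 28511)*(46685 + E(211)) = (-15225 + 28511)*(46685 + 0) = 13286*46685 = 620256910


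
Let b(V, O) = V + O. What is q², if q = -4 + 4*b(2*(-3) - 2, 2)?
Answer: 784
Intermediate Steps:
b(V, O) = O + V
q = -28 (q = -4 + 4*(2 + (2*(-3) - 2)) = -4 + 4*(2 + (-6 - 2)) = -4 + 4*(2 - 8) = -4 + 4*(-6) = -4 - 24 = -28)
q² = (-28)² = 784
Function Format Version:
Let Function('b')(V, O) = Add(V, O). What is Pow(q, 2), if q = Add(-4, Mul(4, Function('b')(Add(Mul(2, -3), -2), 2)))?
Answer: 784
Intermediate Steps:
Function('b')(V, O) = Add(O, V)
q = -28 (q = Add(-4, Mul(4, Add(2, Add(Mul(2, -3), -2)))) = Add(-4, Mul(4, Add(2, Add(-6, -2)))) = Add(-4, Mul(4, Add(2, -8))) = Add(-4, Mul(4, -6)) = Add(-4, -24) = -28)
Pow(q, 2) = Pow(-28, 2) = 784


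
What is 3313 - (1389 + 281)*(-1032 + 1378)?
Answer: -574507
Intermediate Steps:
3313 - (1389 + 281)*(-1032 + 1378) = 3313 - 1670*346 = 3313 - 1*577820 = 3313 - 577820 = -574507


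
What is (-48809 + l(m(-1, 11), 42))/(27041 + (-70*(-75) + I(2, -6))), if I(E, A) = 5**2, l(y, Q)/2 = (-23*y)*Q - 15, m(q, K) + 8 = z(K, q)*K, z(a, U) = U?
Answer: -12131/32316 ≈ -0.37539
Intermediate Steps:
m(q, K) = -8 + K*q (m(q, K) = -8 + q*K = -8 + K*q)
l(y, Q) = -30 - 46*Q*y (l(y, Q) = 2*((-23*y)*Q - 15) = 2*(-23*Q*y - 15) = 2*(-15 - 23*Q*y) = -30 - 46*Q*y)
I(E, A) = 25
(-48809 + l(m(-1, 11), 42))/(27041 + (-70*(-75) + I(2, -6))) = (-48809 + (-30 - 46*42*(-8 + 11*(-1))))/(27041 + (-70*(-75) + 25)) = (-48809 + (-30 - 46*42*(-8 - 11)))/(27041 + (5250 + 25)) = (-48809 + (-30 - 46*42*(-19)))/(27041 + 5275) = (-48809 + (-30 + 36708))/32316 = (-48809 + 36678)*(1/32316) = -12131*1/32316 = -12131/32316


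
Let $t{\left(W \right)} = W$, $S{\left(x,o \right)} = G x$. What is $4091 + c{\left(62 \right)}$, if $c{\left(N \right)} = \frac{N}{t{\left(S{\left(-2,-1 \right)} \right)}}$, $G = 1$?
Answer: $4060$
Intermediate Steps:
$S{\left(x,o \right)} = x$ ($S{\left(x,o \right)} = 1 x = x$)
$c{\left(N \right)} = - \frac{N}{2}$ ($c{\left(N \right)} = \frac{N}{-2} = N \left(- \frac{1}{2}\right) = - \frac{N}{2}$)
$4091 + c{\left(62 \right)} = 4091 - 31 = 4060$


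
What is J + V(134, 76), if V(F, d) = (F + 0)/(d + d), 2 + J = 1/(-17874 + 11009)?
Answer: -583601/521740 ≈ -1.1186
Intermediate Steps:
J = -13731/6865 (J = -2 + 1/(-17874 + 11009) = -2 + 1/(-6865) = -2 - 1/6865 = -13731/6865 ≈ -2.0001)
V(F, d) = F/(2*d) (V(F, d) = F/((2*d)) = F*(1/(2*d)) = F/(2*d))
J + V(134, 76) = -13731/6865 + (½)*134/76 = -13731/6865 + (½)*134*(1/76) = -13731/6865 + 67/76 = -583601/521740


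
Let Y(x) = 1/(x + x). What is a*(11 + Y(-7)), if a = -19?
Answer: -2907/14 ≈ -207.64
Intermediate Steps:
Y(x) = 1/(2*x)
a*(11 + Y(-7)) = -19*(11 + (½)/(-7)) = -19*(11 + (½)*(-⅐)) = -19*(11 - 1/14) = -19*153/14 = -2907/14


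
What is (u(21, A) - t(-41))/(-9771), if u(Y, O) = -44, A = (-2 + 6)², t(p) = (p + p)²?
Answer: 2256/3257 ≈ 0.69266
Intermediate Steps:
t(p) = 4*p² (t(p) = (2*p)² = 4*p²)
A = 16 (A = 4² = 16)
(u(21, A) - t(-41))/(-9771) = (-44 - 4*(-41)²)/(-9771) = (-44 - 4*1681)*(-1/9771) = (-44 - 1*6724)*(-1/9771) = (-44 - 6724)*(-1/9771) = -6768*(-1/9771) = 2256/3257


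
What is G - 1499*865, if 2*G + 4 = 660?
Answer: -1296307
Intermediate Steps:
G = 328 (G = -2 + (1/2)*660 = -2 + 330 = 328)
G - 1499*865 = 328 - 1499*865 = 328 - 1296635 = -1296307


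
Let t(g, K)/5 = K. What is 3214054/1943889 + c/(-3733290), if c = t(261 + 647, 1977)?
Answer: 266217340331/161268919218 ≈ 1.6508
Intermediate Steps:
t(g, K) = 5*K
c = 9885 (c = 5*1977 = 9885)
3214054/1943889 + c/(-3733290) = 3214054/1943889 + 9885/(-3733290) = 3214054*(1/1943889) + 9885*(-1/3733290) = 3214054/1943889 - 659/248886 = 266217340331/161268919218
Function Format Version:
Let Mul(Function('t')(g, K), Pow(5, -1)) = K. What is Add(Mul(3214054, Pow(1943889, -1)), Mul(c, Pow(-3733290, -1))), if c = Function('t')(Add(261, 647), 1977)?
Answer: Rational(266217340331, 161268919218) ≈ 1.6508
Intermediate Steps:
Function('t')(g, K) = Mul(5, K)
c = 9885 (c = Mul(5, 1977) = 9885)
Add(Mul(3214054, Pow(1943889, -1)), Mul(c, Pow(-3733290, -1))) = Add(Mul(3214054, Pow(1943889, -1)), Mul(9885, Pow(-3733290, -1))) = Add(Mul(3214054, Rational(1, 1943889)), Mul(9885, Rational(-1, 3733290))) = Add(Rational(3214054, 1943889), Rational(-659, 248886)) = Rational(266217340331, 161268919218)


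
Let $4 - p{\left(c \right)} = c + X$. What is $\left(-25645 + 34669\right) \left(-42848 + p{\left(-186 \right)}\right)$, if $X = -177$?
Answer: $-383348544$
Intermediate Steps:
$p{\left(c \right)} = 181 - c$ ($p{\left(c \right)} = 4 - \left(c - 177\right) = 4 - \left(-177 + c\right) = 181 - c$)
$\left(-25645 + 34669\right) \left(-42848 + p{\left(-186 \right)}\right) = \left(-25645 + 34669\right) \left(-42848 + \left(181 - -186\right)\right) = 9024 \left(-42848 + \left(181 + 186\right)\right) = 9024 \left(-42848 + 367\right) = 9024 \left(-42481\right) = -383348544$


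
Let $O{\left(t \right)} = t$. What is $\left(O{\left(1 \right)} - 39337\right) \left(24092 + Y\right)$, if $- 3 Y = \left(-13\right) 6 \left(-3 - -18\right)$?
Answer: $-963023952$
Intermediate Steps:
$Y = 390$ ($Y = - \frac{\left(-13\right) 6 \left(-3 - -18\right)}{3} = - \frac{\left(-78\right) \left(-3 + 18\right)}{3} = - \frac{\left(-78\right) 15}{3} = \left(- \frac{1}{3}\right) \left(-1170\right) = 390$)
$\left(O{\left(1 \right)} - 39337\right) \left(24092 + Y\right) = \left(1 - 39337\right) \left(24092 + 390\right) = \left(-39336\right) 24482 = -963023952$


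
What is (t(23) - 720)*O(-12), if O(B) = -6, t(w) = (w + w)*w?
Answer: -2028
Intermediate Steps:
t(w) = 2*w² (t(w) = (2*w)*w = 2*w²)
(t(23) - 720)*O(-12) = (2*23² - 720)*(-6) = (2*529 - 720)*(-6) = (1058 - 720)*(-6) = 338*(-6) = -2028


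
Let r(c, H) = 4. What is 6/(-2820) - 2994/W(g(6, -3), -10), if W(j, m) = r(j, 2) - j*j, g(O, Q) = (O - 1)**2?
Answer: 468853/97290 ≈ 4.8191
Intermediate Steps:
g(O, Q) = (-1 + O)**2
W(j, m) = 4 - j**2 (W(j, m) = 4 - j*j = 4 - j**2)
6/(-2820) - 2994/W(g(6, -3), -10) = 6/(-2820) - 2994/(4 - ((-1 + 6)**2)**2) = 6*(-1/2820) - 2994/(4 - (5**2)**2) = -1/470 - 2994/(4 - 1*25**2) = -1/470 - 2994/(4 - 1*625) = -1/470 - 2994/(4 - 625) = -1/470 - 2994/(-621) = -1/470 - 2994*(-1/621) = -1/470 + 998/207 = 468853/97290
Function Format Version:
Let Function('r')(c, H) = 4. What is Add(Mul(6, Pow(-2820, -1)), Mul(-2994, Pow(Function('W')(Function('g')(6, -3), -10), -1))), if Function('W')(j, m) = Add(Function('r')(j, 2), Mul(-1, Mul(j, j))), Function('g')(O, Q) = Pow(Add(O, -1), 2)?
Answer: Rational(468853, 97290) ≈ 4.8191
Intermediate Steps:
Function('g')(O, Q) = Pow(Add(-1, O), 2)
Function('W')(j, m) = Add(4, Mul(-1, Pow(j, 2))) (Function('W')(j, m) = Add(4, Mul(-1, Mul(j, j))) = Add(4, Mul(-1, Pow(j, 2))))
Add(Mul(6, Pow(-2820, -1)), Mul(-2994, Pow(Function('W')(Function('g')(6, -3), -10), -1))) = Add(Mul(6, Pow(-2820, -1)), Mul(-2994, Pow(Add(4, Mul(-1, Pow(Pow(Add(-1, 6), 2), 2))), -1))) = Add(Mul(6, Rational(-1, 2820)), Mul(-2994, Pow(Add(4, Mul(-1, Pow(Pow(5, 2), 2))), -1))) = Add(Rational(-1, 470), Mul(-2994, Pow(Add(4, Mul(-1, Pow(25, 2))), -1))) = Add(Rational(-1, 470), Mul(-2994, Pow(Add(4, Mul(-1, 625)), -1))) = Add(Rational(-1, 470), Mul(-2994, Pow(Add(4, -625), -1))) = Add(Rational(-1, 470), Mul(-2994, Pow(-621, -1))) = Add(Rational(-1, 470), Mul(-2994, Rational(-1, 621))) = Add(Rational(-1, 470), Rational(998, 207)) = Rational(468853, 97290)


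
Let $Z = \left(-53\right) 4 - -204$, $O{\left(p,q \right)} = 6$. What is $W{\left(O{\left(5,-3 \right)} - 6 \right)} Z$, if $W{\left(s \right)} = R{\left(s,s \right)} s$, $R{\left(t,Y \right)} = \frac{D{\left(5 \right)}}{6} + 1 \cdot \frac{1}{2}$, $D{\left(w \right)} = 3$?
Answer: $0$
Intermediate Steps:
$R{\left(t,Y \right)} = 1$ ($R{\left(t,Y \right)} = \frac{3}{6} + 1 \cdot \frac{1}{2} = 3 \cdot \frac{1}{6} + 1 \cdot \frac{1}{2} = \frac{1}{2} + \frac{1}{2} = 1$)
$W{\left(s \right)} = s$ ($W{\left(s \right)} = 1 s = s$)
$Z = -8$ ($Z = -212 + 204 = -8$)
$W{\left(O{\left(5,-3 \right)} - 6 \right)} Z = \left(6 - 6\right) \left(-8\right) = 0 \left(-8\right) = 0$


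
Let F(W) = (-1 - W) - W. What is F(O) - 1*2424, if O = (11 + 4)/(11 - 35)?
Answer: -9695/4 ≈ -2423.8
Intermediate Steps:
O = -5/8 (O = 15/(-24) = 15*(-1/24) = -5/8 ≈ -0.62500)
F(W) = -1 - 2*W
F(O) - 1*2424 = (-1 - 2*(-5/8)) - 1*2424 = (-1 + 5/4) - 2424 = 1/4 - 2424 = -9695/4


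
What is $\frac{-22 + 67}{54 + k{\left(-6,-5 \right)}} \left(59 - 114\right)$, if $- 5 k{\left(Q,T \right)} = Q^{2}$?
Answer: $- \frac{1375}{26} \approx -52.885$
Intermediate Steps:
$k{\left(Q,T \right)} = - \frac{Q^{2}}{5}$
$\frac{-22 + 67}{54 + k{\left(-6,-5 \right)}} \left(59 - 114\right) = \frac{-22 + 67}{54 - \frac{\left(-6\right)^{2}}{5}} \left(59 - 114\right) = \frac{45}{54 - \frac{36}{5}} \left(-55\right) = \frac{45}{\frac{234}{5}} \left(-55\right) = 45 \cdot \frac{5}{234} \left(-55\right) = \frac{25}{26} \left(-55\right) = - \frac{1375}{26}$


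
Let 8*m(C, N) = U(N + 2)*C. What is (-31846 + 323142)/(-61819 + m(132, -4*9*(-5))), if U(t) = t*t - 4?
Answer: 291296/484661 ≈ 0.60103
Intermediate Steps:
U(t) = -4 + t² (U(t) = t² - 4 = -4 + t²)
m(C, N) = C*(-4 + (2 + N)²)/8 (m(C, N) = ((-4 + (N + 2)²)*C)/8 = ((-4 + (2 + N)²)*C)/8 = (C*(-4 + (2 + N)²))/8 = C*(-4 + (2 + N)²)/8)
(-31846 + 323142)/(-61819 + m(132, -4*9*(-5))) = (-31846 + 323142)/(-61819 + (⅛)*132*(-4*9*(-5))*(4 - 4*9*(-5))) = 291296/(-61819 + (⅛)*132*(-36*(-5))*(4 - 36*(-5))) = 291296/(-61819 + (⅛)*132*180*(4 + 180)) = 291296/(-61819 + (⅛)*132*180*184) = 291296/(-61819 + 546480) = 291296/484661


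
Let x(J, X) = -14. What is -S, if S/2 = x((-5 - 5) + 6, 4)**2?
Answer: -392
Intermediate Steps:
S = 392 (S = 2*(-14)**2 = 2*196 = 392)
-S = -1*392 = -392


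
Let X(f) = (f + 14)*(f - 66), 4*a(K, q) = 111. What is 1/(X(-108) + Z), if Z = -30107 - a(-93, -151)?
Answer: -4/55115 ≈ -7.2576e-5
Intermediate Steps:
a(K, q) = 111/4 (a(K, q) = (¼)*111 = 111/4)
Z = -120539/4 (Z = -30107 - 1*111/4 = -30107 - 111/4 = -120539/4 ≈ -30135.)
X(f) = (-66 + f)*(14 + f) (X(f) = (14 + f)*(-66 + f) = (-66 + f)*(14 + f))
1/(X(-108) + Z) = 1/((-924 + (-108)² - 52*(-108)) - 120539/4) = 1/((-924 + 11664 + 5616) - 120539/4) = 1/(16356 - 120539/4) = 1/(-55115/4) = -4/55115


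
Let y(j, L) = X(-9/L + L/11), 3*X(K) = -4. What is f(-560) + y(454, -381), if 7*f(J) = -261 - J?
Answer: 869/21 ≈ 41.381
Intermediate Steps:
X(K) = -4/3 (X(K) = (⅓)*(-4) = -4/3)
y(j, L) = -4/3
f(J) = -261/7 - J/7 (f(J) = (-261 - J)/7 = -261/7 - J/7)
f(-560) + y(454, -381) = (-261/7 - ⅐*(-560)) - 4/3 = (-261/7 + 80) - 4/3 = 299/7 - 4/3 = 869/21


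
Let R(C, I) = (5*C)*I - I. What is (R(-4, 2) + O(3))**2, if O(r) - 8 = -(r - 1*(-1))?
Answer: 1444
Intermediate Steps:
R(C, I) = -I + 5*C*I (R(C, I) = 5*C*I - I = -I + 5*C*I)
O(r) = 7 - r (O(r) = 8 - (r - 1*(-1)) = 8 - (r + 1) = 8 - (1 + r) = 8 + (-1 - r) = 7 - r)
(R(-4, 2) + O(3))**2 = (2*(-1 + 5*(-4)) + (7 - 1*3))**2 = (2*(-1 - 20) + (7 - 3))**2 = (2*(-21) + 4)**2 = (-42 + 4)**2 = (-38)**2 = 1444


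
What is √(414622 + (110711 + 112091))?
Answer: 4*√39839 ≈ 798.39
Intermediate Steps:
√(414622 + (110711 + 112091)) = √(414622 + 222802) = √637424 = 4*√39839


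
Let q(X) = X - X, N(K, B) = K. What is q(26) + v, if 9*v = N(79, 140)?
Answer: 79/9 ≈ 8.7778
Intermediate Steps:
q(X) = 0
v = 79/9 (v = (1/9)*79 = 79/9 ≈ 8.7778)
q(26) + v = 0 + 79/9 = 79/9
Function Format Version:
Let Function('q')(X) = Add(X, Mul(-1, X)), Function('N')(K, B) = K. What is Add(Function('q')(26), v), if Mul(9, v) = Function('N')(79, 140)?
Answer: Rational(79, 9) ≈ 8.7778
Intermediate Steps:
Function('q')(X) = 0
v = Rational(79, 9) (v = Mul(Rational(1, 9), 79) = Rational(79, 9) ≈ 8.7778)
Add(Function('q')(26), v) = Add(0, Rational(79, 9)) = Rational(79, 9)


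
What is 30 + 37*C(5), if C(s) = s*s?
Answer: 955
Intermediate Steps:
C(s) = s**2
30 + 37*C(5) = 30 + 37*5**2 = 30 + 37*25 = 30 + 925 = 955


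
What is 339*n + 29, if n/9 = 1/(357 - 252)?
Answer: 2032/35 ≈ 58.057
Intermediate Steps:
n = 3/35 (n = 9/(357 - 252) = 9/105 = 9*(1/105) = 3/35 ≈ 0.085714)
339*n + 29 = 339*(3/35) + 29 = 1017/35 + 29 = 2032/35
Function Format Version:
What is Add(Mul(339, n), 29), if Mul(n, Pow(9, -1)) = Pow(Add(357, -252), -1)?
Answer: Rational(2032, 35) ≈ 58.057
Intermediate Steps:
n = Rational(3, 35) (n = Mul(9, Pow(Add(357, -252), -1)) = Mul(9, Pow(105, -1)) = Mul(9, Rational(1, 105)) = Rational(3, 35) ≈ 0.085714)
Add(Mul(339, n), 29) = Add(Mul(339, Rational(3, 35)), 29) = Add(Rational(1017, 35), 29) = Rational(2032, 35)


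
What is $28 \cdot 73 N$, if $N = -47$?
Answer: $-96068$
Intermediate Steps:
$28 \cdot 73 N = 28 \cdot 73 \left(-47\right) = 2044 \left(-47\right) = -96068$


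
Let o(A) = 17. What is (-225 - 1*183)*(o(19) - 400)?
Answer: 156264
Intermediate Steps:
(-225 - 1*183)*(o(19) - 400) = (-225 - 1*183)*(17 - 400) = (-225 - 183)*(-383) = -408*(-383) = 156264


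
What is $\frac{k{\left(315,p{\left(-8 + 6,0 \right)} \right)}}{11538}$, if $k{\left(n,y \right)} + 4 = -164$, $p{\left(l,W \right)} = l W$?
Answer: $- \frac{28}{1923} \approx -0.014561$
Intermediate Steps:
$p{\left(l,W \right)} = W l$
$k{\left(n,y \right)} = -168$ ($k{\left(n,y \right)} = -4 - 164 = -168$)
$\frac{k{\left(315,p{\left(-8 + 6,0 \right)} \right)}}{11538} = - \frac{168}{11538} = \left(-168\right) \frac{1}{11538} = - \frac{28}{1923}$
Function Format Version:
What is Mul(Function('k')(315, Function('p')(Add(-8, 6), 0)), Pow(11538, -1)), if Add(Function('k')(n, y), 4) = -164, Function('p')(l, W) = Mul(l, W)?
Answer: Rational(-28, 1923) ≈ -0.014561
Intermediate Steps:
Function('p')(l, W) = Mul(W, l)
Function('k')(n, y) = -168 (Function('k')(n, y) = Add(-4, -164) = -168)
Mul(Function('k')(315, Function('p')(Add(-8, 6), 0)), Pow(11538, -1)) = Mul(-168, Pow(11538, -1)) = Mul(-168, Rational(1, 11538)) = Rational(-28, 1923)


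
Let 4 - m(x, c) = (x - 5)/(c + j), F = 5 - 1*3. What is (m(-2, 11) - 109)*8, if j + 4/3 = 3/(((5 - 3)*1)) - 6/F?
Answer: -5832/7 ≈ -833.14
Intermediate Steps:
F = 2 (F = 5 - 3 = 2)
j = -17/6 (j = -4/3 + (3/(((5 - 3)*1)) - 6/2) = -4/3 + (3/((2*1)) - 6*½) = -4/3 + (3/2 - 3) = -4/3 - 3/2 = -17/6 ≈ -2.8333)
m(x, c) = 4 - (-5 + x)/(-17/6 + c) (m(x, c) = 4 - (x - 5)/(c - 17/6) = 4 - (-5 + x)/(-17/6 + c))
(m(-2, 11) - 109)*8 = (2*(-19 - 3*(-2) + 12*11)/(-17 + 6*11) - 109)*8 = (2*(-19 + 6 + 132)/(-17 + 66) - 109)*8 = (2*119/49 - 109)*8 = (2*(1/49)*119 - 109)*8 = (34/7 - 109)*8 = -729/7*8 = -5832/7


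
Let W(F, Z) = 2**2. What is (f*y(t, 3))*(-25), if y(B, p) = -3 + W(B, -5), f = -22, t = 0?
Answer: 550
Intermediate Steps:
W(F, Z) = 4
y(B, p) = 1 (y(B, p) = -3 + 4 = 1)
(f*y(t, 3))*(-25) = -22*1*(-25) = -22*(-25) = 550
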